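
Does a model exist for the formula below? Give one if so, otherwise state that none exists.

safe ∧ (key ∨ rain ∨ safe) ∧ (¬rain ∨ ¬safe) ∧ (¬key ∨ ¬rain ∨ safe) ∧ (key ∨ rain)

safe=T; key=T; rain=F

Unit clause (safe) forces safe = True.
In (¬rain ∨ ¬safe) only ¬rain is left, so rain = False.
In (key ∨ rain) only key is left, so key = True.
Check each clause:
  (safe): safe holds.
  (key ∨ rain ∨ safe): key holds.
  (¬rain ∨ ¬safe): ¬rain holds.
  (¬key ∨ ¬rain ∨ safe): ¬rain holds.
  (key ∨ rain): key holds.
All clauses satisfied.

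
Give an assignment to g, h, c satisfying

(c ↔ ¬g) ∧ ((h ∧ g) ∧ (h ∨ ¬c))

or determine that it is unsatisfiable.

g = True, h = True, c = False

  c ↔ ¬g = True
    ¬g = False
  (h ∧ g) ∧ (h ∨ ¬c) = True
    h ∧ g = True
    h ∨ ¬c = True
      ¬c = True
Both conjuncts True, so the formula holds.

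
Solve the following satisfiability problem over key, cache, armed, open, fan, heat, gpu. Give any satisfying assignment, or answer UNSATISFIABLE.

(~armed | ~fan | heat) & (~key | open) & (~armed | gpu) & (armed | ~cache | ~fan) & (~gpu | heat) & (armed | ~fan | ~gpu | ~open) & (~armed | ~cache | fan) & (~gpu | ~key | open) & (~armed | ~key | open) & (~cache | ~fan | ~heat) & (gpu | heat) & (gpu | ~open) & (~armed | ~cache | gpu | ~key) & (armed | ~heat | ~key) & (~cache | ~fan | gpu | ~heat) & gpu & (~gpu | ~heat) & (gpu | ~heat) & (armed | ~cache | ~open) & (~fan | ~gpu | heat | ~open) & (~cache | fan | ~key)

No satisfying assignment exists.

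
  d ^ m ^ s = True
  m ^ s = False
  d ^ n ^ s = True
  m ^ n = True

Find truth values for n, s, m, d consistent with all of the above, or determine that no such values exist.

Adding constraints 1, 3, 4 mod 2: every variable appears an even number of times on the left, so the left side is 0.
But the right sides sum to 1 (mod 2). 0 ≠ 1 — the system is inconsistent.

UNSATISFIABLE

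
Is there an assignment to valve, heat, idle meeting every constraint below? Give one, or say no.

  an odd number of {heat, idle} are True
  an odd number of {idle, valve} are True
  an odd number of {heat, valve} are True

No satisfying assignment exists.

Adding constraints 1, 2, 3 mod 2: every variable appears an even number of times on the left, so the left side is 0.
But the right sides sum to 1 (mod 2). 0 ≠ 1 — the system is inconsistent.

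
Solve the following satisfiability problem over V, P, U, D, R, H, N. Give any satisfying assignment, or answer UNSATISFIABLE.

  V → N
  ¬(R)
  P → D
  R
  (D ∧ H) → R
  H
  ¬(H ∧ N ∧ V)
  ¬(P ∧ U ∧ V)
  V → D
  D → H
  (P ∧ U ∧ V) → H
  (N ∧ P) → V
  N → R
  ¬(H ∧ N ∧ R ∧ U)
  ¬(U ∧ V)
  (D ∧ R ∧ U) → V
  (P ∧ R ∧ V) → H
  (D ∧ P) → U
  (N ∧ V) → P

Unsatisfiable — no assignment works.

Case R = True:
  Clause (¬R) is falsified — contradiction.
Case R = False:
  Clause (R) is falsified — contradiction.
Both cases fail, so the formula is unsatisfiable.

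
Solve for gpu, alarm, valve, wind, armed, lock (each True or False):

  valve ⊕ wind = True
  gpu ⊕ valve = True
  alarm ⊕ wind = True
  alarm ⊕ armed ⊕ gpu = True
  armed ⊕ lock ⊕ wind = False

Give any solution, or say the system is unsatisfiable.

gpu: False; alarm: True; valve: True; wind: False; armed: False; lock: False

valve ⊕ wind = T ⊕ F = True ✓
gpu ⊕ valve = F ⊕ T = True ✓
alarm ⊕ wind = T ⊕ F = True ✓
alarm ⊕ armed ⊕ gpu = T ⊕ F ⊕ F = True ✓
armed ⊕ lock ⊕ wind = F ⊕ F ⊕ F = False ✓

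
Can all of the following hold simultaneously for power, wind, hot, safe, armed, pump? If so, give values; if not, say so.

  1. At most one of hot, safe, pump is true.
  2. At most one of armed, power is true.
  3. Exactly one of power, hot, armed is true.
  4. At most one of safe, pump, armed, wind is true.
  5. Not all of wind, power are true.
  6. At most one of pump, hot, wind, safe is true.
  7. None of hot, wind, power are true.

power = False; wind = False; hot = False; safe = False; armed = True; pump = False

  (1) {hot, safe, pump}: 0 true — at most one ✓
  (2) {armed, power}: 1 true — at most one ✓
  (3) {power, hot, armed}: 1 true — exactly one ✓
  (4) {safe, pump, armed, wind}: 1 true — at most one ✓
  (5) {wind, power}: 0/2 true — not all ✓
  (6) {pump, hot, wind, safe}: 0 true — at most one ✓
  (7) {hot, wind, power}: 0 true — none ✓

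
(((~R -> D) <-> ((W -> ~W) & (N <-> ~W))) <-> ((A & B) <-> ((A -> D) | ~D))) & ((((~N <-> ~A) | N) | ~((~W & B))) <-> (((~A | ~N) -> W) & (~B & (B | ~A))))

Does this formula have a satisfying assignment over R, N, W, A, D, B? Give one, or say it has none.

R: False; N: False; W: False; A: True; D: False; B: True

  ((~R -> D) <-> ((W -> ~W) & (N <-> ~W))) <-> ((A & B) <-> ((A -> D) | ~D)) = True
    (~R -> D) <-> ((W -> ~W) & (N <-> ~W)) = True
      ~R -> D = False
        ~R = True
      (W -> ~W) & (N <-> ~W) = False
        W -> ~W = True
          ~W = True
        N <-> ~W = False
          ~W = True
    (A & B) <-> ((A -> D) | ~D) = True
      A & B = True
      (A -> D) | ~D = True
        A -> D = False
        ~D = True
  (((~N <-> ~A) | N) | ~((~W & B))) <-> (((~A | ~N) -> W) & (~B & (B | ~A))) = True
    ((~N <-> ~A) | N) | ~((~W & B)) = False
      (~N <-> ~A) | N = False
        ~N <-> ~A = False
          ~N = True
          ~A = False
      ~((~W & B)) = False
        ~W & B = True
          ~W = True
    ((~A | ~N) -> W) & (~B & (B | ~A)) = False
      (~A | ~N) -> W = False
        ~A | ~N = True
          ~A = False
          ~N = True
      ~B & (B | ~A) = False
        ~B = False
        B | ~A = True
          ~A = False
Both conjuncts True, so the formula holds.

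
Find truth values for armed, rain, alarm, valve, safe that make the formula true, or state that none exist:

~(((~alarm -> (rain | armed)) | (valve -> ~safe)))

armed=F, rain=F, alarm=F, valve=T, safe=T

  ~(((~alarm -> (rain | armed)) | (valve -> ~safe))) = True
    (~alarm -> (rain | armed)) | (valve -> ~safe) = False
      ~alarm -> (rain | armed) = False
        ~alarm = True
        rain | armed = False
      valve -> ~safe = False
        ~safe = False
The formula evaluates to True.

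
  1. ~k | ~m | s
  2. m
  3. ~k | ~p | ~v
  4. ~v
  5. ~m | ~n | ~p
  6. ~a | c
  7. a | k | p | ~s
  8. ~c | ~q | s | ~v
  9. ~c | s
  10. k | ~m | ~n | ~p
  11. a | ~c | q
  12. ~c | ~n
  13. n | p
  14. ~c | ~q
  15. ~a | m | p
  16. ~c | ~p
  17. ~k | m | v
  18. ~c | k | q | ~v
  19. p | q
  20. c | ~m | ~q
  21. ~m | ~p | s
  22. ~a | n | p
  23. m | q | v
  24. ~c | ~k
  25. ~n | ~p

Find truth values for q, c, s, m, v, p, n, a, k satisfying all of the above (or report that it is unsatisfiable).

q = False, c = False, s = True, m = True, v = False, p = True, n = False, a = False, k = True

Unit clause (m) forces m = True.
Unit clause (~v) forces v = False.
Try q = True:
  (~c | ~q) forces c = False.
  clause (c | ~m | ~q) is falsified — backtrack.
So q = False.
  then (p | q) forces p = True.
  then (~m | ~p | s) forces s = True.
  then (~n | ~p) forces n = False.
  then (~c | ~p) forces c = False.
  then (~a | c) forces a = False.
Set k = True.
All clauses satisfied.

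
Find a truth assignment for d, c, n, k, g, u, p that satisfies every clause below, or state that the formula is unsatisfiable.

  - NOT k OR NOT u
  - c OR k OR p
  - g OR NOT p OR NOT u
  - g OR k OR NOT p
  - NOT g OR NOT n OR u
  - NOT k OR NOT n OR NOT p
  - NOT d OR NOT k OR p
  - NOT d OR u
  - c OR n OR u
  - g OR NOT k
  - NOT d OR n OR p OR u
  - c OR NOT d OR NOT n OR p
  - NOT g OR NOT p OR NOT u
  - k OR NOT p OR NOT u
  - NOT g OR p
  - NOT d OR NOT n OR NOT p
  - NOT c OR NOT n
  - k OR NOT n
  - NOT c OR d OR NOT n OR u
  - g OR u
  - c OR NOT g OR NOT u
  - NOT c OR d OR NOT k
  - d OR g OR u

Set d = False.
Set c = True.
  then (NOT c OR NOT n) forces n = False.
  then (NOT c OR d OR NOT k) forces k = False.
Set g = False.
  then (g OR k OR NOT p) forces p = False.
  then (g OR u) forces u = True.
All clauses satisfied.

d=F; c=T; n=F; k=F; g=F; u=T; p=F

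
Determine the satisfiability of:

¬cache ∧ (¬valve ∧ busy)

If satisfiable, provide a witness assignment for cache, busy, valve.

cache: False, busy: True, valve: False

  ¬cache = True
  ¬valve ∧ busy = True
    ¬valve = True
Both conjuncts True, so the formula holds.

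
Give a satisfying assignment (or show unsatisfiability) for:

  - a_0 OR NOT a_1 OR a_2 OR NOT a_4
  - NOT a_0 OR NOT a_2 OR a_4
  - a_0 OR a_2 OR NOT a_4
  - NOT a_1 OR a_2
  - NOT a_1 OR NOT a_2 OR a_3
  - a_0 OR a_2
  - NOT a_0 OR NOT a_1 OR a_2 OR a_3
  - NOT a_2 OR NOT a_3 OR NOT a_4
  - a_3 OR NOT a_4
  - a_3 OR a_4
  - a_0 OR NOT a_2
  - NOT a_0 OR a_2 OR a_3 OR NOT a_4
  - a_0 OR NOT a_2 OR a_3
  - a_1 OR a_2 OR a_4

Set a_0 = True.
Try a_1 = True:
  (NOT a_1 OR a_2) forces a_2 = True.
  (NOT a_0 OR NOT a_2 OR a_4) forces a_4 = True.
  (NOT a_1 OR NOT a_2 OR a_3) forces a_3 = True.
  clause (NOT a_2 OR NOT a_3 OR NOT a_4) is falsified — backtrack.
So a_1 = False.
Set a_2 = False.
  then (a_1 OR a_2 OR a_4) forces a_4 = True.
  then (a_3 OR NOT a_4) forces a_3 = True.
All clauses satisfied.

a_0 = True; a_1 = False; a_2 = False; a_3 = True; a_4 = True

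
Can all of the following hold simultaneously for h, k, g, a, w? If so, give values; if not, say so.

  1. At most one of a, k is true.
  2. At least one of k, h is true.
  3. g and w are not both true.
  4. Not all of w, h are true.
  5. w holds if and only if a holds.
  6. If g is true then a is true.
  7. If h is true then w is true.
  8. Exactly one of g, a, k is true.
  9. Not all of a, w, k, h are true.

h: False, k: True, g: False, a: False, w: False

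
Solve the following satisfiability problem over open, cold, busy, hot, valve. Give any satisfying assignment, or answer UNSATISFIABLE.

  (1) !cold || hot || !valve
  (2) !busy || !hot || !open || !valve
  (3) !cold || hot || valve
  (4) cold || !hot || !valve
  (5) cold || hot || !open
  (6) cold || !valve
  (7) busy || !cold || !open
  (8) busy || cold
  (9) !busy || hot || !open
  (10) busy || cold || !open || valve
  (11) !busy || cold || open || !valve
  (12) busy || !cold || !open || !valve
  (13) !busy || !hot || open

Set open = False.
Set cold = True.
Try busy = True:
  (!busy || !hot || open) forces hot = False.
  (!cold || hot || !valve) forces valve = False.
  clause (!cold || hot || valve) is falsified — backtrack.
So busy = False.
Try hot = False:
  (!cold || hot || !valve) forces valve = False.
  clause (!cold || hot || valve) is falsified — backtrack.
So hot = True.
Set valve = False.
All clauses satisfied.

open=F; cold=T; busy=F; hot=T; valve=F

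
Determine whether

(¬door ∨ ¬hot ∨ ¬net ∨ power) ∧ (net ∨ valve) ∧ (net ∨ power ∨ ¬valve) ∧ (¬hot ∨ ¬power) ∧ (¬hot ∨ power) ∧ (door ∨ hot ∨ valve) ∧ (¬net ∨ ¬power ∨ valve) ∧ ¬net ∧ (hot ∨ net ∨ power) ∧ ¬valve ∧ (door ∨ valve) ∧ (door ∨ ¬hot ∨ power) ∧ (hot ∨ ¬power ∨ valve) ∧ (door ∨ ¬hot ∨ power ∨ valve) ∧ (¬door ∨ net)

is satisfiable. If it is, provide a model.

No satisfying assignment exists.

Case net = True:
  Clause (¬net) is falsified — contradiction.
Case net = False:
  (net ∨ valve) forces valve = True.
  Clause (¬valve) is falsified — contradiction.
Both cases fail, so the formula is unsatisfiable.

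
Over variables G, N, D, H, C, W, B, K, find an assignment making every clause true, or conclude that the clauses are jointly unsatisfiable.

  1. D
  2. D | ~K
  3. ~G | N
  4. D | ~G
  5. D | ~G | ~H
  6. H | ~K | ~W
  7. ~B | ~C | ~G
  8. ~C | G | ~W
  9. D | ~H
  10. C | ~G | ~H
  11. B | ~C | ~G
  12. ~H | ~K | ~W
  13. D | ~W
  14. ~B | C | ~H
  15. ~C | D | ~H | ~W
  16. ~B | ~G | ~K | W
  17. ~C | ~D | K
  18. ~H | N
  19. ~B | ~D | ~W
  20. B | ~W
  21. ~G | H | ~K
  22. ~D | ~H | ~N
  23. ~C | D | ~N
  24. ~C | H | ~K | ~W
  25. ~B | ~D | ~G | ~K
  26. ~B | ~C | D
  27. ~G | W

Unit clause (D) forces D = True.
Set G = False.
Set N = True.
  then (~D | ~H | ~N) forces H = False.
Set C = False.
Try W = True:
  (H | ~K | ~W) forces K = False.
  (~B | ~D | ~W) forces B = False.
  clause (B | ~W) is falsified — backtrack.
So W = False.
Set B = True.
Set K = False.
All clauses satisfied.

G = False; N = True; D = True; H = False; C = False; W = False; B = True; K = False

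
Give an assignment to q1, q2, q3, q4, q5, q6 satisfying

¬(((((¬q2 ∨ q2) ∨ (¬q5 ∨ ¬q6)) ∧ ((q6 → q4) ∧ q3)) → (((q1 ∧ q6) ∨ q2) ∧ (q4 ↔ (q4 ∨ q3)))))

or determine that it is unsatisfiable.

q1 = False, q2 = False, q3 = True, q4 = False, q5 = True, q6 = False

  ¬(((((¬q2 ∨ q2) ∨ (¬q5 ∨ ¬q6)) ∧ ((q6 → q4) ∧ q3)) → (((q1 ∧ q6) ∨ q2) ∧ (q4 ↔ (q4 ∨ q3))))) = True
    (((¬q2 ∨ q2) ∨ (¬q5 ∨ ¬q6)) ∧ ((q6 → q4) ∧ q3)) → (((q1 ∧ q6) ∨ q2) ∧ (q4 ↔ (q4 ∨ q3))) = False
      ((¬q2 ∨ q2) ∨ (¬q5 ∨ ¬q6)) ∧ ((q6 → q4) ∧ q3) = True
        (¬q2 ∨ q2) ∨ (¬q5 ∨ ¬q6) = True
          ¬q2 ∨ q2 = True
            ¬q2 = True
          ¬q5 ∨ ¬q6 = True
            ¬q5 = False
            ¬q6 = True
        (q6 → q4) ∧ q3 = True
          q6 → q4 = True
      ((q1 ∧ q6) ∨ q2) ∧ (q4 ↔ (q4 ∨ q3)) = False
        (q1 ∧ q6) ∨ q2 = False
          q1 ∧ q6 = False
        q4 ↔ (q4 ∨ q3) = False
          q4 ∨ q3 = True
The formula evaluates to True.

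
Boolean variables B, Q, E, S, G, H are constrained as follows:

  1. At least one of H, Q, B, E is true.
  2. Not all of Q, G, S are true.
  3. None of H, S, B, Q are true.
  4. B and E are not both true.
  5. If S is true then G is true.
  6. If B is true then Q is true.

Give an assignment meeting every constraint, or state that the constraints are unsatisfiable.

B = False, Q = False, E = True, S = False, G = False, H = False

  (1) {H, Q, B, E}: 1 true — at least one ✓
  (2) {Q, G, S}: 0/3 true — not all ✓
  (3) {H, S, B, Q}: 0 true — none ✓
  (4) B=F, E=T — not both ✓
  (5) S=F ⇒ G: vacuous ✓
  (6) B=F ⇒ Q: vacuous ✓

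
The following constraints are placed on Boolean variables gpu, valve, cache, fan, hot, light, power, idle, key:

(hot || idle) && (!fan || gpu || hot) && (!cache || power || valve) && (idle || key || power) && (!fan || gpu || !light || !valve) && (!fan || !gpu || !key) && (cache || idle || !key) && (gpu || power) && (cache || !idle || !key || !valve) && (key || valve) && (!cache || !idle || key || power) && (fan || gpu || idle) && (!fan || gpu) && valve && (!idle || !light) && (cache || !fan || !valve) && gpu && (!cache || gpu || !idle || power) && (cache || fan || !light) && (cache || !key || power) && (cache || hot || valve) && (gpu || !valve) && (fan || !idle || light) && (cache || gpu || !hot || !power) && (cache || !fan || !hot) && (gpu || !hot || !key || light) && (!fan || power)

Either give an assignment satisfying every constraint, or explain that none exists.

gpu = True, valve = True, cache = True, fan = False, hot = True, light = False, power = False, idle = False, key = True

Unit clause (valve) forces valve = True.
Unit clause (gpu) forces gpu = True.
Set cache = True.
Set fan = False.
Try hot = False:
  (hot || idle) forces idle = True.
  (!idle || !light) forces light = False.
  clause (fan || !idle || light) is falsified — backtrack.
So hot = True.
Set light = False.
  then (fan || !idle || light) forces idle = False.
Set power = False.
  then (idle || key || power) forces key = True.
All clauses satisfied.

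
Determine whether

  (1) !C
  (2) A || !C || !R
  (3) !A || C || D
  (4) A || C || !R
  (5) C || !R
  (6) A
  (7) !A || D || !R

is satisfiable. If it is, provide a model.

Unit clause (!C) forces C = False.
In (C || !R) only !R is left, so R = False.
Unit clause (A) forces A = True.
In (!A || C || D) only D is left, so D = True.
All clauses satisfied.

R = False, C = False, A = True, D = True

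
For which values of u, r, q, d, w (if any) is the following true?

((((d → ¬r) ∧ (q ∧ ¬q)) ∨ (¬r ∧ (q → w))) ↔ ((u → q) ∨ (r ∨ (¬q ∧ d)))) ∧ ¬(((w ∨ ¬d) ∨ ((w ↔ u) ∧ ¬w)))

u = True; r = False; q = False; d = True; w = False

  (((d → ¬r) ∧ (q ∧ ¬q)) ∨ (¬r ∧ (q → w))) ↔ ((u → q) ∨ (r ∨ (¬q ∧ d))) = True
    ((d → ¬r) ∧ (q ∧ ¬q)) ∨ (¬r ∧ (q → w)) = True
      (d → ¬r) ∧ (q ∧ ¬q) = False
        d → ¬r = True
          ¬r = True
        q ∧ ¬q = False
          ¬q = True
      ¬r ∧ (q → w) = True
        ¬r = True
        q → w = True
    (u → q) ∨ (r ∨ (¬q ∧ d)) = True
      u → q = False
      r ∨ (¬q ∧ d) = True
        ¬q ∧ d = True
          ¬q = True
  ¬(((w ∨ ¬d) ∨ ((w ↔ u) ∧ ¬w))) = True
    (w ∨ ¬d) ∨ ((w ↔ u) ∧ ¬w) = False
      w ∨ ¬d = False
        ¬d = False
      (w ↔ u) ∧ ¬w = False
        w ↔ u = False
        ¬w = True
Both conjuncts True, so the formula holds.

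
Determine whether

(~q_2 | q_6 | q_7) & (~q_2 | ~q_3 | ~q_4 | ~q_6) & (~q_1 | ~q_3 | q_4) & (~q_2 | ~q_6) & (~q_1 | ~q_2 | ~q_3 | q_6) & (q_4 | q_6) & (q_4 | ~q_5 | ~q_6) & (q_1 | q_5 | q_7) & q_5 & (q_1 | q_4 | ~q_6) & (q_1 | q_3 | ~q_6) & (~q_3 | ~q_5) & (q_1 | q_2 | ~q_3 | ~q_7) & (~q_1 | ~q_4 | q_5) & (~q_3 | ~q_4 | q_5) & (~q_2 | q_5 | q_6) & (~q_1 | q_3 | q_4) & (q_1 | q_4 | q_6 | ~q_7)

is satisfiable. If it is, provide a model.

Unit clause (q_5) forces q_5 = True.
In (~q_3 | ~q_5) only ~q_3 is left, so q_3 = False.
Set q_1 = True.
  then (~q_1 | q_3 | q_4) forces q_4 = True.
Set q_2 = False.
Set q_6 = False.
Set q_7 = True.
All clauses satisfied.

q_1: True, q_2: False, q_3: False, q_4: True, q_5: True, q_6: False, q_7: True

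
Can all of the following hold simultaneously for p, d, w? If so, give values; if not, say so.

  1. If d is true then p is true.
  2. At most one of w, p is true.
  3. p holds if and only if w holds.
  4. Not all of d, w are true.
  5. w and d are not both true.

p = False, d = False, w = False

  (1) d=F ⇒ p: vacuous ✓
  (2) {w, p}: 0 true — at most one ✓
  (3) p=F, w=F — same ✓
  (4) {d, w}: 0/2 true — not all ✓
  (5) w=F, d=F — not both ✓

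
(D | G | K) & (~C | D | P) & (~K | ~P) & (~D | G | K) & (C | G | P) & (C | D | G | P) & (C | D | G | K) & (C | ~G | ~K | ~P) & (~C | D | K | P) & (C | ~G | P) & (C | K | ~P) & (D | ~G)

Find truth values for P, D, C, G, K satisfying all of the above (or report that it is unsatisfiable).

Set P = False.
Try D = False:
  (~C | D | P) forces C = False.
  (C | G | P) forces G = True.
  clause (C | ~G | P) is falsified — backtrack.
So D = True.
Set C = True.
Set G = True.
Set K = True.
All clauses satisfied.

P = False; D = True; C = True; G = True; K = True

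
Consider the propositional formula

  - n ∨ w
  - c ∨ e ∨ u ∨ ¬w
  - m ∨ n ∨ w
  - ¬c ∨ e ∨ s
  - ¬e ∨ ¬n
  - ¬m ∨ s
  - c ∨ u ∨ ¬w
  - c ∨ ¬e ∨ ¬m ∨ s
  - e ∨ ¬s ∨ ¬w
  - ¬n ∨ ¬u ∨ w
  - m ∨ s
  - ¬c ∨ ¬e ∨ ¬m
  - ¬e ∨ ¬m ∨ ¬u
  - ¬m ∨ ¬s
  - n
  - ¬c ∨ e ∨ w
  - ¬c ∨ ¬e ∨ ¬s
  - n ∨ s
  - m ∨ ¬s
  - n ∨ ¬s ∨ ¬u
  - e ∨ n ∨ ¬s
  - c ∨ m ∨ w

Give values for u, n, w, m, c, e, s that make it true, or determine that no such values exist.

Case m = True:
  (¬m ∨ s) forces s = True.
  Clause (¬m ∨ ¬s) is falsified — contradiction.
Case m = False:
  (m ∨ s) forces s = True.
  Clause (m ∨ ¬s) is falsified — contradiction.
Both cases fail, so the formula is unsatisfiable.

UNSATISFIABLE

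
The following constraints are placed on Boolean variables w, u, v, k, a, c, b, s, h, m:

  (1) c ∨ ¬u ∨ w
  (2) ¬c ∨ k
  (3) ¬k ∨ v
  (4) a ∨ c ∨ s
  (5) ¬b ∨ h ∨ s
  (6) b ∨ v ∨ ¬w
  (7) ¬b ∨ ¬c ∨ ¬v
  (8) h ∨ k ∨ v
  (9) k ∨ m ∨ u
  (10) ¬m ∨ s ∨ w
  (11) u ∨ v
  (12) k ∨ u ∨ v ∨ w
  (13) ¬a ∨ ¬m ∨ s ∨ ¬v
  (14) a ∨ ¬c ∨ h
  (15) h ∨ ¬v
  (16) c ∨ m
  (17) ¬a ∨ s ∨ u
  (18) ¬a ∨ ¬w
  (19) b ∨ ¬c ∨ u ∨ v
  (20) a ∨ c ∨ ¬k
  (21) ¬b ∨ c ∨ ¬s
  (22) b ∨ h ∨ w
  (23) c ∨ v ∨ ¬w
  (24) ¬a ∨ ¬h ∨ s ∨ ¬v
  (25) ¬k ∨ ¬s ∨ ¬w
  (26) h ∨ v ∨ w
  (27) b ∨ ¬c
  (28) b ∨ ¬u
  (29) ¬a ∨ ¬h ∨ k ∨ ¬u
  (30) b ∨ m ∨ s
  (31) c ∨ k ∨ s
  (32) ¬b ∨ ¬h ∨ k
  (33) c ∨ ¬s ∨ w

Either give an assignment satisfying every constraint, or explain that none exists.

w = True; u = False; v = True; k = False; a = False; c = False; b = False; s = True; h = True; m = True

Set w = True.
  then (¬a ∨ ¬w) forces a = False.
Set u = False.
  then (u ∨ v) forces v = True.
  then (h ∨ ¬v) forces h = True.
Set k = False.
  then (¬c ∨ k) forces c = False.
  then (a ∨ c ∨ s) forces s = True.
  then (k ∨ m ∨ u) forces m = True.
  then (¬b ∨ c ∨ ¬s) forces b = False.
All clauses satisfied.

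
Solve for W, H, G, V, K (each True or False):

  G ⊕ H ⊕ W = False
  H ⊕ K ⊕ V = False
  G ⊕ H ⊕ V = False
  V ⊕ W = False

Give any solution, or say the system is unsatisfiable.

W = False; H = True; G = True; V = False; K = True

G ⊕ H ⊕ W = T ⊕ T ⊕ F = False ✓
H ⊕ K ⊕ V = T ⊕ T ⊕ F = False ✓
G ⊕ H ⊕ V = T ⊕ T ⊕ F = False ✓
V ⊕ W = F ⊕ F = False ✓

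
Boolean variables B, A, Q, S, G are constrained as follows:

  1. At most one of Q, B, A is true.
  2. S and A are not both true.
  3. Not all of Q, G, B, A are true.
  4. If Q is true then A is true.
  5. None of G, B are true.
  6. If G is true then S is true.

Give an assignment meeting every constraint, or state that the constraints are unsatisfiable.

B = False, A = True, Q = False, S = False, G = False

  (1) {Q, B, A}: 1 true — at most one ✓
  (2) S=F, A=T — not both ✓
  (3) {Q, G, B, A}: 1/4 true — not all ✓
  (4) Q=F ⇒ A: vacuous ✓
  (5) {G, B}: 0 true — none ✓
  (6) G=F ⇒ S: vacuous ✓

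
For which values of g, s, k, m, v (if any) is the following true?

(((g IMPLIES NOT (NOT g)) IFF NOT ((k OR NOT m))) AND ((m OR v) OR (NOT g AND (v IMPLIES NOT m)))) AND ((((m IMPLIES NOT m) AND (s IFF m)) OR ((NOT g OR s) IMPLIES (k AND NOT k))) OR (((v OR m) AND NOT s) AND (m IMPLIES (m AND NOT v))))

g = True, s = False, k = False, m = True, v = False

  ((g IMPLIES NOT (NOT g)) IFF NOT ((k OR NOT m))) AND ((m OR v) OR (NOT g AND (v IMPLIES NOT m))) = True
    (g IMPLIES NOT (NOT g)) IFF NOT ((k OR NOT m)) = True
      g IMPLIES NOT (NOT g) = True
        NOT (NOT g) = True
          NOT g = False
      NOT ((k OR NOT m)) = True
        k OR NOT m = False
          NOT m = False
    (m OR v) OR (NOT g AND (v IMPLIES NOT m)) = True
      m OR v = True
      NOT g AND (v IMPLIES NOT m) = False
        NOT g = False
        v IMPLIES NOT m = True
          NOT m = False
  (((m IMPLIES NOT m) AND (s IFF m)) OR ((NOT g OR s) IMPLIES (k AND NOT k))) OR (((v OR m) AND NOT s) AND (m IMPLIES (m AND NOT v))) = True
    ((m IMPLIES NOT m) AND (s IFF m)) OR ((NOT g OR s) IMPLIES (k AND NOT k)) = True
      (m IMPLIES NOT m) AND (s IFF m) = False
        m IMPLIES NOT m = False
          NOT m = False
        s IFF m = False
      (NOT g OR s) IMPLIES (k AND NOT k) = True
        NOT g OR s = False
          NOT g = False
        k AND NOT k = False
          NOT k = True
    ((v OR m) AND NOT s) AND (m IMPLIES (m AND NOT v)) = True
      (v OR m) AND NOT s = True
        v OR m = True
        NOT s = True
      m IMPLIES (m AND NOT v) = True
        m AND NOT v = True
          NOT v = True
Both conjuncts True, so the formula holds.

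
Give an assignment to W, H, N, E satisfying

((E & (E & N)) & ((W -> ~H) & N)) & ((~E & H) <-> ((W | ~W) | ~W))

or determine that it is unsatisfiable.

Case E = True: the formula simplifies to (N & ((W -> ~H) & N)) & ~(((W | ~W) | ~W)).
  W = True: the conjunct ~(((W | ~W) | ~W)) becomes ~((True | False)) = False.
  W = False: the conjunct ~(((W | ~W) | ~W)) becomes ~((True | True)) = False.
Case E = False: the conjunct E is False.
Both cases fail — unsatisfiable.

Unsatisfiable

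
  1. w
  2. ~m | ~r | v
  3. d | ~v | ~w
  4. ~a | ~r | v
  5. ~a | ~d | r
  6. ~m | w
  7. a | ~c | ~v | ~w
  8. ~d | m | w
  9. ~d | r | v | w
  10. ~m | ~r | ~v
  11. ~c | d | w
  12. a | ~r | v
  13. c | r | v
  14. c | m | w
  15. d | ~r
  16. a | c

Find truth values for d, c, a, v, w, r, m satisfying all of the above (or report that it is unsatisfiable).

d=F, c=T, a=F, v=F, w=T, r=F, m=T

Unit clause (w) forces w = True.
Set d = False.
  then (d | ~v | ~w) forces v = False.
  then (d | ~r) forces r = False.
  then (c | r | v) forces c = True.
Set a = False.
Set m = True.
All clauses satisfied.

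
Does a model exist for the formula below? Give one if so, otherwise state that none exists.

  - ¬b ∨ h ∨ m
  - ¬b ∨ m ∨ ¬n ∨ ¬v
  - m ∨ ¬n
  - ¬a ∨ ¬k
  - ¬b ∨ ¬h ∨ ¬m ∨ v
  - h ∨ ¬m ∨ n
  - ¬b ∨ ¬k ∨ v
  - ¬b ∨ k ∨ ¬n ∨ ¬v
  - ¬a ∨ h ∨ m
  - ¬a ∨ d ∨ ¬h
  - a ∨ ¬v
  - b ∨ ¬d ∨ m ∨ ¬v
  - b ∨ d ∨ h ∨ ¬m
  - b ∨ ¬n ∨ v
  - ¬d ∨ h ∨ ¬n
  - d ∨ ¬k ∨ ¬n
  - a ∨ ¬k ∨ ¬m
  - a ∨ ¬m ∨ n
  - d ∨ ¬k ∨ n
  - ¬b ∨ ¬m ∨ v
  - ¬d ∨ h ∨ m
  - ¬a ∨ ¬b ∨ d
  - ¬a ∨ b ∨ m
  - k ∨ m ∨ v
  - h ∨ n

a=T; h=T; k=F; v=T; d=T; n=F; m=T; b=F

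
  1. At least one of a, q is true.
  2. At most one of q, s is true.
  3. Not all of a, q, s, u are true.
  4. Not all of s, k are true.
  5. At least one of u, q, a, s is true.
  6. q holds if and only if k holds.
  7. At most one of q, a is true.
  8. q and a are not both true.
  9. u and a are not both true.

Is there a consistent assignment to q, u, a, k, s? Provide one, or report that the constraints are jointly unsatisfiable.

q = False; u = False; a = True; k = False; s = True

  (1) {a, q}: 1 true — at least one ✓
  (2) {q, s}: 1 true — at most one ✓
  (3) {a, q, s, u}: 2/4 true — not all ✓
  (4) {s, k}: 1/2 true — not all ✓
  (5) {u, q, a, s}: 2 true — at least one ✓
  (6) q=F, k=F — same ✓
  (7) {q, a}: 1 true — at most one ✓
  (8) q=F, a=T — not both ✓
  (9) u=F, a=T — not both ✓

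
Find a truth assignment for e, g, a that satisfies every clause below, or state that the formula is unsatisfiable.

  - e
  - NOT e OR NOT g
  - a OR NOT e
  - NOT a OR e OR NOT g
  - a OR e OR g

e = True, g = False, a = True

Unit clause (e) forces e = True.
In (NOT e OR NOT g) only NOT g is left, so g = False.
In (a OR NOT e) only a is left, so a = True.
Check each clause:
  (e): e holds.
  (NOT e OR NOT g): NOT g holds.
  (a OR NOT e): a holds.
  (NOT a OR e OR NOT g): e holds.
  (a OR e OR g): a holds.
All clauses satisfied.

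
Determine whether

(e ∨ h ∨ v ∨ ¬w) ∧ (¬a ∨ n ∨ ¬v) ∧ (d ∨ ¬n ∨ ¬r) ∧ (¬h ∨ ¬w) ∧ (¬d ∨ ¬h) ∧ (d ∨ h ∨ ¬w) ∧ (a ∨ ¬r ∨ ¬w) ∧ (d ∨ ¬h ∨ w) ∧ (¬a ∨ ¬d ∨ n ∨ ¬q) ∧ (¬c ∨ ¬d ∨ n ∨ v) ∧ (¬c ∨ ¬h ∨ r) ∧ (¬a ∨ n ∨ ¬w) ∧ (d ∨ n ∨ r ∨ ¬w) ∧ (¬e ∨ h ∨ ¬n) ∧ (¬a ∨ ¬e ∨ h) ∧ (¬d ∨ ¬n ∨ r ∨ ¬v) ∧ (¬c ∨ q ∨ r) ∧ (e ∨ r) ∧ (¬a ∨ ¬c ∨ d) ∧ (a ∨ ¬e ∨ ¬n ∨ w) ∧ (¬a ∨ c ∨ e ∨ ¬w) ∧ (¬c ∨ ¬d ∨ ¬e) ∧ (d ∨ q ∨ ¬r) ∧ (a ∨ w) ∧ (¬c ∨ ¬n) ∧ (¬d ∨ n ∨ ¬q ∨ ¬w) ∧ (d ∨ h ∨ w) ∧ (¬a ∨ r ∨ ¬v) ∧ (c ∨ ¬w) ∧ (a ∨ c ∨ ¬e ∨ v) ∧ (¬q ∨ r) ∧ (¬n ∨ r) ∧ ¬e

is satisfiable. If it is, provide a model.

w = False, h = False, q = False, r = True, v = True, a = True, n = True, e = False, d = True, c = False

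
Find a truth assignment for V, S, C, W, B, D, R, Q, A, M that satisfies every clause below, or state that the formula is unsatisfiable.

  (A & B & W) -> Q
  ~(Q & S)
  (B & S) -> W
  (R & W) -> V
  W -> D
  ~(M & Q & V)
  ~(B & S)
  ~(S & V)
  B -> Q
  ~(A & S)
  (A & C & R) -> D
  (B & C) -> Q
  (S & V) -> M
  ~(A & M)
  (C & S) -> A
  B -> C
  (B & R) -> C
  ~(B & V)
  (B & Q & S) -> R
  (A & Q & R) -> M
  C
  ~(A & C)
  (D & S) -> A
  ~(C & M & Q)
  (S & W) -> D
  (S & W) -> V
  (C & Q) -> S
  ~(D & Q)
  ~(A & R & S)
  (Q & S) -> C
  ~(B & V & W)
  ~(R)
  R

Unsatisfiable — no assignment works.

Case R = True:
  Clause (~R) is falsified — contradiction.
Case R = False:
  Clause (R) is falsified — contradiction.
Both cases fail, so the formula is unsatisfiable.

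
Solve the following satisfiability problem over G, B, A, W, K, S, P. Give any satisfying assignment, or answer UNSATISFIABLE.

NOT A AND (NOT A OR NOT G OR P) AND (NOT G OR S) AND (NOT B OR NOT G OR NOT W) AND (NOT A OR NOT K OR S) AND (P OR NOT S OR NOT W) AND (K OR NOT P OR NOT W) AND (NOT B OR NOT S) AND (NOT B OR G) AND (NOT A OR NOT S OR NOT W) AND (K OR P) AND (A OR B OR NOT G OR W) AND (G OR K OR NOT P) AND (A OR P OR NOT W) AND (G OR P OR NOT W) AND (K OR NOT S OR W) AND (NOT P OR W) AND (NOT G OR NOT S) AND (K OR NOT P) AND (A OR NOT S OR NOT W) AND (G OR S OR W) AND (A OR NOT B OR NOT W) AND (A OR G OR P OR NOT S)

Unit clause (NOT A) forces A = False.
Try G = True:
  (NOT G OR S) forces S = True.
  clause (NOT G OR NOT S) is falsified — backtrack.
So G = False.
  then (NOT B OR G) forces B = False.
Set W = True.
  then (A OR P OR NOT W) forces P = True.
  then (K OR NOT P) forces K = True.
  then (A OR NOT S OR NOT W) forces S = False.
All clauses satisfied.

G = False; B = False; A = False; W = True; K = True; S = False; P = True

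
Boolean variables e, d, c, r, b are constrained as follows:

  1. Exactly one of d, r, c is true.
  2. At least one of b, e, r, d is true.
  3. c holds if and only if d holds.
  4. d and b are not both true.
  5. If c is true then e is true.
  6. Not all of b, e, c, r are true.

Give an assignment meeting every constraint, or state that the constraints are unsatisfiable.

e = True, d = False, c = False, r = True, b = False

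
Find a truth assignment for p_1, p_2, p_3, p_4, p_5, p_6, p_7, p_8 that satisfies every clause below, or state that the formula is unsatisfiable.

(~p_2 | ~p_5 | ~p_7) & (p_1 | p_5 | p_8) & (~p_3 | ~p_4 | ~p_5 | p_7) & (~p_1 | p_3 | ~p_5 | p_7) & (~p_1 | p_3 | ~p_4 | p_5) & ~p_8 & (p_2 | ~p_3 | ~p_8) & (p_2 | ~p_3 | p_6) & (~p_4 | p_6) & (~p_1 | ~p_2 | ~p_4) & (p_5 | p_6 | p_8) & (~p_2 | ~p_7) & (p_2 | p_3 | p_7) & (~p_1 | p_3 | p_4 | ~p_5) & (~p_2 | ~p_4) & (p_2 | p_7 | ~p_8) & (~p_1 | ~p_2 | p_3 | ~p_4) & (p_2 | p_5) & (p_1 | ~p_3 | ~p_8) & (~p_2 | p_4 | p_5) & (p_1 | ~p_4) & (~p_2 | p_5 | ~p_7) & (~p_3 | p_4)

p_1 = True; p_2 = False; p_3 = True; p_4 = True; p_5 = True; p_6 = True; p_7 = True; p_8 = False

Unit clause (~p_8) forces p_8 = False.
Set p_1 = True.
Try p_2 = True:
  (~p_1 | ~p_2 | ~p_4) forces p_4 = False.
  (~p_2 | ~p_7) forces p_7 = False.
  (~p_2 | p_4 | p_5) forces p_5 = True.
  (~p_1 | p_3 | ~p_5 | p_7) forces p_3 = True.
  clause (~p_3 | p_4) is falsified — backtrack.
So p_2 = False.
  then (p_2 | p_5) forces p_5 = True.
Set p_3 = True.
  then (p_2 | ~p_3 | p_6) forces p_6 = True.
  then (~p_3 | p_4) forces p_4 = True.
  then (~p_3 | ~p_4 | ~p_5 | p_7) forces p_7 = True.
All clauses satisfied.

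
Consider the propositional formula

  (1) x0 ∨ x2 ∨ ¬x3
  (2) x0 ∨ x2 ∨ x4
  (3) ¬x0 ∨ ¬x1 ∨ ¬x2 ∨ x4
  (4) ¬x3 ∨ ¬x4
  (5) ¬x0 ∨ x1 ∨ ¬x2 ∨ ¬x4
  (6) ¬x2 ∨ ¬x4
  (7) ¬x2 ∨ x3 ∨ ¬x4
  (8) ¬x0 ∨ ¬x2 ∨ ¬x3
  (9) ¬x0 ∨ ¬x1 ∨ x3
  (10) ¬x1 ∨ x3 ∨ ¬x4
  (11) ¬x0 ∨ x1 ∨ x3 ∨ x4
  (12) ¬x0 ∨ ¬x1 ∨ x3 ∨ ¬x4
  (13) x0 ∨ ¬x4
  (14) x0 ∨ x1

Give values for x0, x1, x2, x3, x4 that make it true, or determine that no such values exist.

x0: False; x1: True; x2: True; x3: True; x4: False

Set x0 = False.
  then (x0 ∨ ¬x4) forces x4 = False.
  then (x0 ∨ x1) forces x1 = True.
  then (x0 ∨ x2 ∨ x4) forces x2 = True.
Set x3 = True.
All clauses satisfied.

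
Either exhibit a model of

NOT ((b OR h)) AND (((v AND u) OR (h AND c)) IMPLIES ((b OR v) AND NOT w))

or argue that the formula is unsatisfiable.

b: False, c: False, h: False, u: False, v: True, w: True

  NOT ((b OR h)) = True
    b OR h = False
  ((v AND u) OR (h AND c)) IMPLIES ((b OR v) AND NOT w) = True
    (v AND u) OR (h AND c) = False
      v AND u = False
      h AND c = False
    (b OR v) AND NOT w = False
      b OR v = True
      NOT w = False
Both conjuncts True, so the formula holds.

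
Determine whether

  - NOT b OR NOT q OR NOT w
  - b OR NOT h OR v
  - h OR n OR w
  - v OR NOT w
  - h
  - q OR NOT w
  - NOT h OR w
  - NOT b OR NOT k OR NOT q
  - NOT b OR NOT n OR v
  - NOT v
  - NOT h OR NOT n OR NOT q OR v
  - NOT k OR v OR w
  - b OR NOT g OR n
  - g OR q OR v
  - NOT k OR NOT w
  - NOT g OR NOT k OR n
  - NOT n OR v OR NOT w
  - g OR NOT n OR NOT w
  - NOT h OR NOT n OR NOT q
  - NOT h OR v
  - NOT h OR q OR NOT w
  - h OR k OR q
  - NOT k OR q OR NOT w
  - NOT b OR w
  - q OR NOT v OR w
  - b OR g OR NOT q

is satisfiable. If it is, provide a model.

Case v = True:
  Clause (NOT v) is falsified — contradiction.
Case v = False:
  (v OR NOT w) forces w = False.
  (h) forces h = True.
  Clause (NOT h OR w) is falsified — contradiction.
Both cases fail, so the formula is unsatisfiable.

Unsatisfiable — no assignment works.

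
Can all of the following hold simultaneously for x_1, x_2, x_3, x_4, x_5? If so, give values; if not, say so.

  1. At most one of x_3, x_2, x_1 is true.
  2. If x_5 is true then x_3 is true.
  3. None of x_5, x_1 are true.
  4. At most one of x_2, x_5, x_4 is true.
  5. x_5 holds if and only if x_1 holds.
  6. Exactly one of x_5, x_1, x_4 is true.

x_1: False, x_2: False, x_3: True, x_4: True, x_5: False

  (1) {x_3, x_2, x_1}: 1 true — at most one ✓
  (2) x_5=F ⇒ x_3: vacuous ✓
  (3) {x_5, x_1}: 0 true — none ✓
  (4) {x_2, x_5, x_4}: 1 true — at most one ✓
  (5) x_5=F, x_1=F — same ✓
  (6) {x_5, x_1, x_4}: 1 true — exactly one ✓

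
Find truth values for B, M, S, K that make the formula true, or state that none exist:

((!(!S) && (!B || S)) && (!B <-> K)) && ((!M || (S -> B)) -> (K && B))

B = False, M = True, S = True, K = True

  (!(!S) && (!B || S)) && (!B <-> K) = True
    !(!S) && (!B || S) = True
      !(!S) = True
        !S = False
      !B || S = True
        !B = True
    !B <-> K = True
      !B = True
  (!M || (S -> B)) -> (K && B) = True
    !M || (S -> B) = False
      !M = False
      S -> B = False
    K && B = False
Both conjuncts True, so the formula holds.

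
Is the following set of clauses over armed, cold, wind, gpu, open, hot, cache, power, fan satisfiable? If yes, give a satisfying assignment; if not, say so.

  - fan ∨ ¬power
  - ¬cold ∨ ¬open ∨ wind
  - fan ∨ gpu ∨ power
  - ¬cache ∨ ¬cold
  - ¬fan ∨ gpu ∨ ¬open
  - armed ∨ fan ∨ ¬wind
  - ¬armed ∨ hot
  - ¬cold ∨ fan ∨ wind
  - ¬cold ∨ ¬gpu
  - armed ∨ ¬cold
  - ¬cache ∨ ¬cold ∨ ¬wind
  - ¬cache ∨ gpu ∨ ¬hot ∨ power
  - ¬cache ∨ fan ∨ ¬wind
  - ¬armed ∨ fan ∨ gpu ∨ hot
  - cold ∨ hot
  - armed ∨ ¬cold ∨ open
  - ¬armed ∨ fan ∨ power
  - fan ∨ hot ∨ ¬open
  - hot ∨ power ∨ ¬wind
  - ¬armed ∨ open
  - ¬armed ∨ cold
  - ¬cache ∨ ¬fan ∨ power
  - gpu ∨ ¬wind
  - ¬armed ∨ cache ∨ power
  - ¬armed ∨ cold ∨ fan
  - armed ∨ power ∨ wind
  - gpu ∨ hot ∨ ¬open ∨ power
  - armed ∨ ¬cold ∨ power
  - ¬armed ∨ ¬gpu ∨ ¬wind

armed=F; cold=F; wind=F; gpu=F; open=F; hot=T; cache=T; power=T; fan=T

Set armed = False.
  then (armed ∨ ¬cold) forces cold = False.
  then (cold ∨ hot) forces hot = True.
Set wind = False.
  then (armed ∨ power ∨ wind) forces power = True.
  then (fan ∨ ¬power) forces fan = True.
Set gpu = False.
  then (¬fan ∨ gpu ∨ ¬open) forces open = False.
Set cache = True.
All clauses satisfied.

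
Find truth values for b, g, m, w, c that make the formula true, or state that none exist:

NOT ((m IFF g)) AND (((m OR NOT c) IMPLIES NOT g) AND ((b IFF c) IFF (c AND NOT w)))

b = True, g = False, m = True, w = False, c = True

  NOT ((m IFF g)) = True
    m IFF g = False
  ((m OR NOT c) IMPLIES NOT g) AND ((b IFF c) IFF (c AND NOT w)) = True
    (m OR NOT c) IMPLIES NOT g = True
      m OR NOT c = True
        NOT c = False
      NOT g = True
    (b IFF c) IFF (c AND NOT w) = True
      b IFF c = True
      c AND NOT w = True
        NOT w = True
Both conjuncts True, so the formula holds.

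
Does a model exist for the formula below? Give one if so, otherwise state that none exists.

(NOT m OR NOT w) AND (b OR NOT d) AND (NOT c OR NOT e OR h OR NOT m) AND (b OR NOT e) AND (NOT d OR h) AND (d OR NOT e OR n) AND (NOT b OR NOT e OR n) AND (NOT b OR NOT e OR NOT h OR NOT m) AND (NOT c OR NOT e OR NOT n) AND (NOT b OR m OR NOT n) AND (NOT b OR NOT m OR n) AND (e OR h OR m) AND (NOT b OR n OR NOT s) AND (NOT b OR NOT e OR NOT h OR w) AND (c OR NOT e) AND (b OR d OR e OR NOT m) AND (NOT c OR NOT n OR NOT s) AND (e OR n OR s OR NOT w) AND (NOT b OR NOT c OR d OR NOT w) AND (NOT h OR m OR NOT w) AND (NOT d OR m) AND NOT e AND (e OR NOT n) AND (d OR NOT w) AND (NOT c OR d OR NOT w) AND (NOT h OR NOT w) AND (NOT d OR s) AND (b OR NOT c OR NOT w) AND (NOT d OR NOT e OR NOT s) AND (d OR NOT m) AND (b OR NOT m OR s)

s = False; h = True; b = False; d = False; e = False; w = False; m = False; c = True; n = False

Unit clause (NOT e) forces e = False.
In (e OR NOT n) only NOT n is left, so n = False.
Set s = False.
  then (e OR n OR s OR NOT w) forces w = False.
  then (NOT d OR s) forces d = False.
  then (d OR NOT m) forces m = False.
  then (e OR h OR m) forces h = True.
Set b = False.
Set c = True.
All clauses satisfied.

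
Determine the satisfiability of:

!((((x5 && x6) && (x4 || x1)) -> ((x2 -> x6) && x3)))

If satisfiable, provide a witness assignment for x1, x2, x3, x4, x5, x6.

x1 = True; x2 = True; x3 = False; x4 = False; x5 = True; x6 = True

  !((((x5 && x6) && (x4 || x1)) -> ((x2 -> x6) && x3))) = True
    ((x5 && x6) && (x4 || x1)) -> ((x2 -> x6) && x3) = False
      (x5 && x6) && (x4 || x1) = True
        x5 && x6 = True
        x4 || x1 = True
      (x2 -> x6) && x3 = False
        x2 -> x6 = True
The formula evaluates to True.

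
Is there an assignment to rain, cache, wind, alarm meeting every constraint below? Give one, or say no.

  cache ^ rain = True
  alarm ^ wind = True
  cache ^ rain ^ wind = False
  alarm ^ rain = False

rain = False, cache = True, wind = True, alarm = False

cache ^ rain = T ^ F = True ✓
alarm ^ wind = F ^ T = True ✓
cache ^ rain ^ wind = T ^ F ^ T = False ✓
alarm ^ rain = F ^ F = False ✓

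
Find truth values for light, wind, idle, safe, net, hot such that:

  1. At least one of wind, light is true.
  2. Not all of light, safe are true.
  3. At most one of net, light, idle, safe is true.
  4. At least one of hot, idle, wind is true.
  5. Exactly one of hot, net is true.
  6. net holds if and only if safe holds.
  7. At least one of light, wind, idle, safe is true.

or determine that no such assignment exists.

light=T, wind=F, idle=F, safe=F, net=F, hot=T

  (1) {wind, light}: 1 true — at least one ✓
  (2) {light, safe}: 1/2 true — not all ✓
  (3) {net, light, idle, safe}: 1 true — at most one ✓
  (4) {hot, idle, wind}: 1 true — at least one ✓
  (5) {hot, net}: 1 true — exactly one ✓
  (6) net=F, safe=F — same ✓
  (7) {light, wind, idle, safe}: 1 true — at least one ✓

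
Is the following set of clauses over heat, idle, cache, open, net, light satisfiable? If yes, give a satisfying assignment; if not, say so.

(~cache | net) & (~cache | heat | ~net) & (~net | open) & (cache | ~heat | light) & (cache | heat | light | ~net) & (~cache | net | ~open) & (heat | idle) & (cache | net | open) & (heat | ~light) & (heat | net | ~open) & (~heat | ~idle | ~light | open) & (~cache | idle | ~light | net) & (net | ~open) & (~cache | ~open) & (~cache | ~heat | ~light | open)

heat = True, idle = True, cache = False, open = True, net = True, light = True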